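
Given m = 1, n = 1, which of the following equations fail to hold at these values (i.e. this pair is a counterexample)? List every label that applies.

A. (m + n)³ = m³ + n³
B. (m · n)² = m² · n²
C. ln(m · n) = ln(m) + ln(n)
Evaluating each claim at the given values:
A. LHS = 8, RHS = 2 → fails here (LHS ≠ RHS)
B. LHS = 1, RHS = 1 → holds here (LHS = RHS)
C. LHS = 0, RHS = 0 → holds here (LHS = RHS)

Answer: A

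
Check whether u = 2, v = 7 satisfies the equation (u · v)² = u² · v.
Substituting u = 2, v = 7:

LHS = (2 · 7)² = 196
RHS = 2² · 7 = 28

LHS ≠ RHS, so the equation does not hold at this point.

Answer: Fails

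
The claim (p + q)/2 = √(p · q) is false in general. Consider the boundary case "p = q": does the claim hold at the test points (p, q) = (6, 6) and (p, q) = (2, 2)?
At (6, 6): LHS = 6, RHS = 6 → equal
At (2, 2): LHS = 2, RHS = 2 → equal

So the claim does hold at both of these boundary points, even though it is not an identity.

Answer: Yes, holds at both test points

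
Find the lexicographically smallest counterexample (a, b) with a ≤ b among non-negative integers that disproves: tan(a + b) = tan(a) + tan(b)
(a, b) = (1, 1)

At (0, 1): both sides equal tan(1) ≈ 1.557, so it holds there.

Substituting (1, 1) into the claim:
LHS = tan(1 + 1) = tan(2) ≈ -2.185
RHS = tan(1) + tan(1) = 2·tan(1) ≈ 3.115

Since LHS ≠ RHS, this pair disproves the claim, and no lexicographically smaller pair (a ≤ b, non-negative integers) does.

For instance (3, 5) is also a counterexample (LHS = tan(8) ≈ -6.8, RHS = tan(5) + tan(3) ≈ -3.523), but it's lexicographically larger.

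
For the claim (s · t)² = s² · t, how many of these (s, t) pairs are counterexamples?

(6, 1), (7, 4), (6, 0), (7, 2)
2

Testing each pair:
(6, 1): LHS = 36, RHS = 36 → satisfies claim
(7, 4): LHS = 784, RHS = 196 → counterexample
(6, 0): LHS = 0, RHS = 0 → satisfies claim
(7, 2): LHS = 196, RHS = 98 → counterexample

That makes 2 counterexamples.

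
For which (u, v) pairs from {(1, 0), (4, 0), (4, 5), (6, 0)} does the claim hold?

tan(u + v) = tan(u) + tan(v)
(1, 0), (4, 0), (6, 0)

Testing each pair:
(1, 0): LHS = tan(1) ≈ 1.557, RHS = tan(1) ≈ 1.557 → holds
(4, 0): LHS = tan(4) ≈ 1.158, RHS = tan(4) ≈ 1.158 → holds
(4, 5): LHS = tan(9) ≈ -0.4523, RHS = tan(5) + tan(4) ≈ -2.223 → fails
(6, 0): LHS = tan(6) ≈ -0.291, RHS = tan(6) ≈ -0.291 → holds

3 of 4 pairs satisfy the claim.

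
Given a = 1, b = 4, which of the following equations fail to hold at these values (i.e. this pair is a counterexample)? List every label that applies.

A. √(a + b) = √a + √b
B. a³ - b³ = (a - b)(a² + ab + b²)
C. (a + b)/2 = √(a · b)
A, C

Evaluating each claim at the given values:
A. LHS = √(5) ≈ 2.236, RHS = 3 → fails here (LHS ≠ RHS)
B. LHS = -63, RHS = -63 → holds here (LHS = RHS)
C. LHS = 5/2, RHS = 2 → fails here (LHS ≠ RHS)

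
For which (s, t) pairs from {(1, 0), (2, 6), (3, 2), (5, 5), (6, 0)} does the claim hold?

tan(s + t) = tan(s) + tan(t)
Testing each pair:
(1, 0): LHS = tan(1) ≈ 1.557, RHS = tan(1) ≈ 1.557 → holds
(2, 6): LHS = tan(8) ≈ -6.8, RHS = tan(2) + tan(6) ≈ -2.476 → fails
(3, 2): LHS = tan(5) ≈ -3.381, RHS = tan(2) + tan(3) ≈ -2.328 → fails
(5, 5): LHS = tan(10) ≈ 0.6484, RHS = 2·tan(5) ≈ -6.761 → fails
(6, 0): LHS = tan(6) ≈ -0.291, RHS = tan(6) ≈ -0.291 → holds

2 of 5 pairs satisfy the claim.

Answer: (1, 0), (6, 0)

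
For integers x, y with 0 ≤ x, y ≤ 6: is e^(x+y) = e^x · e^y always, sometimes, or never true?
The identity holds for every pair in the range. For instance at (x, y) = (5, 4): both sides equal e^9 ≈ 8103.

Answer: Always true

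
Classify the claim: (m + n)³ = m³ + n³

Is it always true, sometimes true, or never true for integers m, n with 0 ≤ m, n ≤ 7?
Sometimes true

It holds at (m, n) = (7, 0) (both sides equal 343), but fails at (m, n) = (3, 3) (LHS = 216, RHS = 54).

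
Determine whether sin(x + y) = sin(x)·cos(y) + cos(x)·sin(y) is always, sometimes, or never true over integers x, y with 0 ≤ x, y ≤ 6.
Always true

The identity holds for every pair in the range. For instance at (x, y) = (6, 2): both sides equal sin(8) ≈ 0.9894.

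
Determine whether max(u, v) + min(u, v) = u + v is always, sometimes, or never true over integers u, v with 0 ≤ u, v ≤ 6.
Always true

The identity holds for every pair in the range. For instance at (u, v) = (1, 5): both sides equal 6.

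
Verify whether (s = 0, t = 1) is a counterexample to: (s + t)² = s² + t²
Substituting s = 0, t = 1:
LHS = (0 + 1)² = 1
RHS = 0² + 1² = 1

The sides agree, so this pair does not disprove the claim.

Answer: No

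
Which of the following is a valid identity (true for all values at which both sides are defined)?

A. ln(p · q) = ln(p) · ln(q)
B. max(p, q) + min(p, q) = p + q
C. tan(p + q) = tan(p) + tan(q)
A: fails at (2, 2) — LHS = ln(4) ≈ 1.386, RHS = ln(2)² ≈ 0.4805.
B: holds — e.g. at (3, 5), both sides equal 8.
C: fails at (5, 8) — LHS = tan(13) ≈ 0.463, RHS = tan(8) + tan(5) ≈ -10.18.

Answer: B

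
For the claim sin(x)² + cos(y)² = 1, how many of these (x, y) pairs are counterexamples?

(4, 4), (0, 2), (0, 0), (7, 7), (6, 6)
1

Testing each pair:
(4, 4): LHS = cos(4)² + sin(4)² = 1, RHS = 1 → satisfies claim
(0, 2): LHS = cos(2)² ≈ 0.1732, RHS = 1 → counterexample
(0, 0): LHS = 1, RHS = 1 → satisfies claim
(7, 7): LHS = sin(7)² + cos(7)² = 1, RHS = 1 → satisfies claim
(6, 6): LHS = sin(6)² + cos(6)² = 1, RHS = 1 → satisfies claim

That makes 1 counterexample.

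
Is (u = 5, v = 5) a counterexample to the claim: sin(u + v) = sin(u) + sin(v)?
Substituting u = 5, v = 5:
LHS = sin(5 + 5) = sin(10) ≈ -0.544
RHS = sin(5) + sin(5) = 2·sin(5) ≈ -1.918

Since LHS ≠ RHS, this pair disproves the claim.

Answer: Yes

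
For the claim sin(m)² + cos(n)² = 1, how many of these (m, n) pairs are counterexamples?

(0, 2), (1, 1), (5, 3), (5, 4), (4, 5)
Testing each pair:
(0, 2): LHS = cos(2)² ≈ 0.1732, RHS = 1 → counterexample
(1, 1): LHS = cos(1)² + sin(1)² = 1, RHS = 1 → satisfies claim
(5, 3): LHS = sin(5)² + cos(3)² ≈ 1.9, RHS = 1 → counterexample
(5, 4): LHS = cos(4)² + sin(5)² ≈ 1.347, RHS = 1 → counterexample
(4, 5): LHS = cos(5)² + sin(4)² ≈ 0.6532, RHS = 1 → counterexample

That makes 4 counterexamples.

Answer: 4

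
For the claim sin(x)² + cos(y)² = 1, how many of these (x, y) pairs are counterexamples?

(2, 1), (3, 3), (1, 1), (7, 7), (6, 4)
Testing each pair:
(2, 1): LHS = cos(1)² + sin(2)² ≈ 1.119, RHS = 1 → counterexample
(3, 3): LHS = sin(3)² + cos(3)² = 1, RHS = 1 → satisfies claim
(1, 1): LHS = cos(1)² + sin(1)² = 1, RHS = 1 → satisfies claim
(7, 7): LHS = sin(7)² + cos(7)² = 1, RHS = 1 → satisfies claim
(6, 4): LHS = sin(6)² + cos(4)² ≈ 0.5053, RHS = 1 → counterexample

That makes 2 counterexamples.

Answer: 2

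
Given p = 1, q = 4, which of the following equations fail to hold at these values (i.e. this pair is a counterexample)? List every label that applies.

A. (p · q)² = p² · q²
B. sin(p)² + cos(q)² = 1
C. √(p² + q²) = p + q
Evaluating each claim at the given values:
A. LHS = 16, RHS = 16 → holds here (LHS = RHS)
B. LHS = cos(4)² + sin(1)² ≈ 1.135, RHS = 1 → fails here (LHS ≠ RHS)
C. LHS = √(17) ≈ 4.123, RHS = 5 → fails here (LHS ≠ RHS)

Answer: B, C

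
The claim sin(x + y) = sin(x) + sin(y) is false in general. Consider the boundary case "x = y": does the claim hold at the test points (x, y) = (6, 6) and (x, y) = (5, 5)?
At (6, 6): LHS = sin(12) ≈ -0.5366 ≠ RHS = 2·sin(6) ≈ -0.5588
At (5, 5): LHS = sin(10) ≈ -0.544 ≠ RHS = 2·sin(5) ≈ -1.918

Answer: No, fails at both test points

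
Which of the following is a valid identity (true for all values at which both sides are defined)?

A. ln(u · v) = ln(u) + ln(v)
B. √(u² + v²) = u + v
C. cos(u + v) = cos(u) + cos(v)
A

A: holds — e.g. at (3, 4), both sides equal ln(12) ≈ 2.485.
B: fails at (1, 1) — LHS = √(2) ≈ 1.414, RHS = 2.
C: fails at (1, 2) — LHS = cos(3) ≈ -0.99, RHS = cos(2) + cos(1) ≈ 0.1242.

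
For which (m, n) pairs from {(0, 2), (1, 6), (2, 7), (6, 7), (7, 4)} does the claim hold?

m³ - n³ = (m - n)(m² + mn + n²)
Testing each pair:
(0, 2): LHS = -8, RHS = -8 → holds
(1, 6): LHS = -215, RHS = -215 → holds
(2, 7): LHS = -335, RHS = -335 → holds
(6, 7): LHS = -127, RHS = -127 → holds
(7, 4): LHS = 279, RHS = 279 → holds

Every pair satisfies the claim.

Answer: All pairs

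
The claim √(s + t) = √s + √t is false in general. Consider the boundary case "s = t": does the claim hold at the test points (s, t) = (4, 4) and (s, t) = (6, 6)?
No, fails at both test points

At (4, 4): LHS = 2·√(2) ≈ 2.828 ≠ RHS = 4
At (6, 6): LHS = 2·√(3) ≈ 3.464 ≠ RHS = 2·√(6) ≈ 4.899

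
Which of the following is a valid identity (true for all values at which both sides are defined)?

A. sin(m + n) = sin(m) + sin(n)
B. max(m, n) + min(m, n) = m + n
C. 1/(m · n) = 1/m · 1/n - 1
B

A: fails at (3, 5) — LHS = sin(8) ≈ 0.9894, RHS = sin(5) + sin(3) ≈ -0.8178.
B: holds — e.g. at (4, 4), both sides equal 8.
C: fails at (2, 7) — LHS = 1/14, RHS = -13/14.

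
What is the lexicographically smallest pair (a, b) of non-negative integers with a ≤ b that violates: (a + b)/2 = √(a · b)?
(a, b) = (0, 1)

Substituting (0, 1) into the claim:
LHS = (0 + 1)/2 = 1/2
RHS = √(0 · 1) = 0

Since LHS ≠ RHS, this pair disproves the claim, and no lexicographically smaller pair (a ≤ b, non-negative integers) does.

For instance (4, 5) is also a counterexample (LHS = 9/2, RHS = 2·√(5) ≈ 4.472), but it's lexicographically larger.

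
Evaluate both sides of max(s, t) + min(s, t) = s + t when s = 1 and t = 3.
LHS = max(1, 3) + min(1, 3) = 4
RHS = 1 + 3 = 4

LHS = RHS: the two sides agree.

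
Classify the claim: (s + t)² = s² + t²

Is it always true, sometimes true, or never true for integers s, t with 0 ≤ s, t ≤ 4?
It holds at (s, t) = (4, 0) (both sides equal 16), but fails at (s, t) = (2, 4) (LHS = 36, RHS = 20).

Answer: Sometimes true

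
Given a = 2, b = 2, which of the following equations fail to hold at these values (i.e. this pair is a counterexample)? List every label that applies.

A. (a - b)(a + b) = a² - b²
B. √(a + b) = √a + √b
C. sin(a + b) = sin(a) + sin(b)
Evaluating each claim at the given values:
A. LHS = 0, RHS = 0 → holds here (LHS = RHS)
B. LHS = 2, RHS = 2·√(2) ≈ 2.828 → fails here (LHS ≠ RHS)
C. LHS = sin(4) ≈ -0.7568, RHS = 2·sin(2) ≈ 1.819 → fails here (LHS ≠ RHS)

Answer: B, C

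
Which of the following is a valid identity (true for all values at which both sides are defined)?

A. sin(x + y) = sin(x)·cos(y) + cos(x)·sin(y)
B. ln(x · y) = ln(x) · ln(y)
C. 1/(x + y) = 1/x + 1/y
A: holds — e.g. at (3, 5), both sides equal sin(8) ≈ 0.9894.
B: fails at (2, 7) — LHS = ln(14) ≈ 2.639, RHS = ln(2)·ln(7) ≈ 1.349.
C: fails at (1, 4) — LHS = 1/5, RHS = 5/4.

Answer: A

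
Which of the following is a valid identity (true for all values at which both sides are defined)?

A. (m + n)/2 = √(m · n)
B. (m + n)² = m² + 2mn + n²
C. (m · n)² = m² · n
A: fails at (3, 4) — LHS = 7/2, RHS = 2·√(3) ≈ 3.464.
B: holds — e.g. at (1, 1), both sides equal 4.
C: fails at (3, 7) — LHS = 441, RHS = 63.

Answer: B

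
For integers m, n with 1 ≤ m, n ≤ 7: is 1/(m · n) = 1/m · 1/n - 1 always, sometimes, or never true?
Never true

The claim fails for every pair in the range. For instance at (m, n) = (6, 7): LHS = 1/42, RHS = -41/42.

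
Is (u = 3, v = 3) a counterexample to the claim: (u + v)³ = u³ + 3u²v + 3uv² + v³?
Substituting u = 3, v = 3:
LHS = (3 + 3)³ = 216
RHS = 3³ + 3·3²·3 + 3·3·3² + 3³ = 216

The sides agree, so this pair does not disprove the claim.

Answer: No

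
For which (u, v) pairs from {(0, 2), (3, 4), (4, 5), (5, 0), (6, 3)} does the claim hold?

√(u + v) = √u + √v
(0, 2), (5, 0)

Testing each pair:
(0, 2): LHS = √(2) ≈ 1.414, RHS = √(2) ≈ 1.414 → holds
(3, 4): LHS = √(7) ≈ 2.646, RHS = √(3) + 2 ≈ 3.732 → fails
(4, 5): LHS = 3, RHS = 2 + √(5) ≈ 4.236 → fails
(5, 0): LHS = √(5) ≈ 2.236, RHS = √(5) ≈ 2.236 → holds
(6, 3): LHS = 3, RHS = √(3) + √(6) ≈ 4.182 → fails

2 of 5 pairs satisfy the claim.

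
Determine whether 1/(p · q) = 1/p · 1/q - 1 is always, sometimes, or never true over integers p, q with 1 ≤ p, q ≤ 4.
Never true

The claim fails for every pair in the range. For instance at (p, q) = (2, 1): LHS = 1/2, RHS = -1/2.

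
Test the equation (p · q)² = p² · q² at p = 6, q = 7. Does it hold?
Substituting p = 6, q = 7:

LHS = (6 · 7)² = 1764
RHS = 6² · 7² = 1764

LHS = RHS, so the equation holds at this point.

Answer: Holds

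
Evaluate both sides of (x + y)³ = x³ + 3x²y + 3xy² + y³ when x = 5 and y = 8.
LHS = (5 + 8)³ = 2197
RHS = 5³ + 3·5²·8 + 3·5·8² + 8³ = 2197

LHS = RHS: the two sides agree.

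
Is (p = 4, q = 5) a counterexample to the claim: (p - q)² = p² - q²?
Substituting p = 4, q = 5:
LHS = (4 - 5)² = 1
RHS = 4² - 5² = -9

Since LHS ≠ RHS, this pair disproves the claim.

Answer: Yes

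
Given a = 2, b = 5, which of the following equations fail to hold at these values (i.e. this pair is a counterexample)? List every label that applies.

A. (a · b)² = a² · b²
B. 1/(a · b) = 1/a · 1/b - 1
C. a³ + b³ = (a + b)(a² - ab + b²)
B

Evaluating each claim at the given values:
A. LHS = 100, RHS = 100 → holds here (LHS = RHS)
B. LHS = 1/10, RHS = -9/10 → fails here (LHS ≠ RHS)
C. LHS = 133, RHS = 133 → holds here (LHS = RHS)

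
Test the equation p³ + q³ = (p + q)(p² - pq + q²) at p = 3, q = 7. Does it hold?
Holds

Substituting p = 3, q = 7:

LHS = 3³ + 7³ = 370
RHS = (3 + 7)(3² - 3·7 + 7²) = 370

LHS = RHS, so the equation holds at this point.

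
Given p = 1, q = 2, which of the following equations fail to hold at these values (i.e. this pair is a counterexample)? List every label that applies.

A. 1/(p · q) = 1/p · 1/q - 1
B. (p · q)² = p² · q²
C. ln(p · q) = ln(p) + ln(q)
A

Evaluating each claim at the given values:
A. LHS = 1/2, RHS = -1/2 → fails here (LHS ≠ RHS)
B. LHS = 4, RHS = 4 → holds here (LHS = RHS)
C. LHS = ln(2) ≈ 0.6931, RHS = ln(2) ≈ 0.6931 → holds here (LHS = RHS)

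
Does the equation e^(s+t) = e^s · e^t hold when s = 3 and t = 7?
Holds

Substituting s = 3, t = 7:

LHS = e^(3+7) = e^10 ≈ 22026.5
RHS = e^3 · e^7 = e^10 ≈ 22026.5

LHS = RHS, so the equation holds at this point.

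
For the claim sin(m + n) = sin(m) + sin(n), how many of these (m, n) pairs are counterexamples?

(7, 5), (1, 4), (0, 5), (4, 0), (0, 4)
Testing each pair:
(7, 5): LHS = sin(12) ≈ -0.5366, RHS = sin(5) + sin(7) ≈ -0.3019 → counterexample
(1, 4): LHS = sin(5) ≈ -0.9589, RHS = sin(4) + sin(1) ≈ 0.08467 → counterexample
(0, 5): LHS = sin(5) ≈ -0.9589, RHS = sin(5) ≈ -0.9589 → satisfies claim
(4, 0): LHS = sin(4) ≈ -0.7568, RHS = sin(4) ≈ -0.7568 → satisfies claim
(0, 4): LHS = sin(4) ≈ -0.7568, RHS = sin(4) ≈ -0.7568 → satisfies claim

That makes 2 counterexamples.

Answer: 2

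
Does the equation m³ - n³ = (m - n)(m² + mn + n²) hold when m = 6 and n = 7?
Holds

Substituting m = 6, n = 7:

LHS = 6³ - 7³ = -127
RHS = (6 - 7)(6² + 6·7 + 7²) = -127

LHS = RHS, so the equation holds at this point.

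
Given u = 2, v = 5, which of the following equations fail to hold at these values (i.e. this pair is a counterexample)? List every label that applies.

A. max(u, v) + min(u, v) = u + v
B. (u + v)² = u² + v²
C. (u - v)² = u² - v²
B, C

Evaluating each claim at the given values:
A. LHS = 7, RHS = 7 → holds here (LHS = RHS)
B. LHS = 49, RHS = 29 → fails here (LHS ≠ RHS)
C. LHS = 9, RHS = -21 → fails here (LHS ≠ RHS)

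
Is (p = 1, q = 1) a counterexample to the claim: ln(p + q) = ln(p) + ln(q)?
Substituting p = 1, q = 1:
LHS = ln(1 + 1) = ln(2) ≈ 0.6931
RHS = ln(1) + ln(1) = 0

Since LHS ≠ RHS, this pair disproves the claim.

Answer: Yes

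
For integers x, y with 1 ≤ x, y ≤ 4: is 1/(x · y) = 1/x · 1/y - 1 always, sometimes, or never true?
The claim fails for every pair in the range. For instance at (x, y) = (2, 2): LHS = 1/4, RHS = -3/4.

Answer: Never true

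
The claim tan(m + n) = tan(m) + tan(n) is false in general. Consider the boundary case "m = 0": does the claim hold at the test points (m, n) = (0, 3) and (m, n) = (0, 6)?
At (0, 3): LHS = tan(3) ≈ -0.1425, RHS = tan(3) ≈ -0.1425 → equal
At (0, 6): LHS = tan(6) ≈ -0.291, RHS = tan(6) ≈ -0.291 → equal

So the claim does hold at both of these boundary points, even though it is not an identity.

Answer: Yes, holds at both test points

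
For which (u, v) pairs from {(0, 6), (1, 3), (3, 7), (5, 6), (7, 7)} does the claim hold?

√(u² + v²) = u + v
(0, 6)

Testing each pair:
(0, 6): LHS = 6, RHS = 6 → holds
(1, 3): LHS = √(10) ≈ 3.162, RHS = 4 → fails
(3, 7): LHS = √(58) ≈ 7.616, RHS = 10 → fails
(5, 6): LHS = √(61) ≈ 7.81, RHS = 11 → fails
(7, 7): LHS = 7·√(2) ≈ 9.899, RHS = 14 → fails

1 of 5 pairs satisfies the claim.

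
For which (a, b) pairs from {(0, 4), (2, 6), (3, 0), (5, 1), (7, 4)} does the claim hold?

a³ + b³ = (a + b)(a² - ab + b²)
All pairs

Testing each pair:
(0, 4): LHS = 64, RHS = 64 → holds
(2, 6): LHS = 224, RHS = 224 → holds
(3, 0): LHS = 27, RHS = 27 → holds
(5, 1): LHS = 126, RHS = 126 → holds
(7, 4): LHS = 407, RHS = 407 → holds

Every pair satisfies the claim.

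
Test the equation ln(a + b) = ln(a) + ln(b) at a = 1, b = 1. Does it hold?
Substituting a = 1, b = 1:

LHS = ln(1 + 1) = ln(2) ≈ 0.6931
RHS = ln(1) + ln(1) = 0

LHS ≠ RHS, so the equation does not hold at this point.

Answer: Fails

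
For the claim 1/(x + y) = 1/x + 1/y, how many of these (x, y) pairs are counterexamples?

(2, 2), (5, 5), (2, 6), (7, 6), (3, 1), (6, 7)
6

Testing each pair:
(2, 2): LHS = 1/4, RHS = 1 → counterexample
(5, 5): LHS = 1/10, RHS = 2/5 → counterexample
(2, 6): LHS = 1/8, RHS = 2/3 → counterexample
(7, 6): LHS = 1/13, RHS = 13/42 → counterexample
(3, 1): LHS = 1/4, RHS = 4/3 → counterexample
(6, 7): LHS = 1/13, RHS = 13/42 → counterexample

That makes 6 counterexamples.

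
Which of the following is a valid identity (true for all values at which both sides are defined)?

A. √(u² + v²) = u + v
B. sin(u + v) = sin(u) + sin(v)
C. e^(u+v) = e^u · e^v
A: fails at (4, 6) — LHS = 2·√(13) ≈ 7.211, RHS = 10.
B: fails at (1, 4) — LHS = sin(5) ≈ -0.9589, RHS = sin(4) + sin(1) ≈ 0.08467.
C: holds — e.g. at (3, 7), both sides equal e^10 ≈ 22026.5.

Answer: C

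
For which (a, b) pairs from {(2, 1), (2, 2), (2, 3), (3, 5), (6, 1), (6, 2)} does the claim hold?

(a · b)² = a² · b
(2, 1), (6, 1)

Testing each pair:
(2, 1): LHS = 4, RHS = 4 → holds
(2, 2): LHS = 16, RHS = 8 → fails
(2, 3): LHS = 36, RHS = 12 → fails
(3, 5): LHS = 225, RHS = 45 → fails
(6, 1): LHS = 36, RHS = 36 → holds
(6, 2): LHS = 144, RHS = 72 → fails

2 of 6 pairs satisfy the claim.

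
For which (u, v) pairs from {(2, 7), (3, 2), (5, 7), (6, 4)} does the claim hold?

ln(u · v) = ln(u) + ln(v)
Testing each pair:
(2, 7): LHS = ln(14) ≈ 2.639, RHS = ln(2) + ln(7) ≈ 2.639 → holds
(3, 2): LHS = ln(6) ≈ 1.792, RHS = ln(2) + ln(3) ≈ 1.792 → holds
(5, 7): LHS = ln(35) ≈ 3.555, RHS = ln(5) + ln(7) ≈ 3.555 → holds
(6, 4): LHS = ln(24) ≈ 3.178, RHS = ln(4) + ln(6) ≈ 3.178 → holds

Every pair satisfies the claim.

Answer: All pairs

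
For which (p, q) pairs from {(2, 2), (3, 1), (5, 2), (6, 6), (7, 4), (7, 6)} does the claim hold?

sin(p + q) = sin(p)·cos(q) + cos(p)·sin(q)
Testing each pair:
(2, 2): LHS = sin(4) ≈ -0.7568, RHS = 2·sin(2)·cos(2) ≈ -0.7568 → holds
(3, 1): LHS = sin(4) ≈ -0.7568, RHS = sin(1)·cos(3) + sin(3)·cos(1) ≈ -0.7568 → holds
(5, 2): LHS = sin(7) ≈ 0.657, RHS = sin(2)·cos(5) + sin(5)·cos(2) ≈ 0.657 → holds
(6, 6): LHS = sin(12) ≈ -0.5366, RHS = 2·sin(6)·cos(6) ≈ -0.5366 → holds
(7, 4): LHS = sin(11) ≈ -1, RHS = sin(4)·cos(7) + sin(7)·cos(4) ≈ -1 → holds
(7, 6): LHS = sin(13) ≈ 0.4202, RHS = sin(6)·cos(7) + sin(7)·cos(6) ≈ 0.4202 → holds

Every pair satisfies the claim.

Answer: All pairs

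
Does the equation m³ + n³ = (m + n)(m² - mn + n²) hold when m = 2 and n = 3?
Holds

Substituting m = 2, n = 3:

LHS = 2³ + 3³ = 35
RHS = (2 + 3)(2² - 2·3 + 3²) = 35

LHS = RHS, so the equation holds at this point.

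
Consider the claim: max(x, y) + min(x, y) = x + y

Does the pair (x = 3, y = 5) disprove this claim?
No

Substituting x = 3, y = 5:
LHS = max(3, 5) + min(3, 5) = 8
RHS = 3 + 5 = 8

The sides agree, so this pair does not disprove the claim.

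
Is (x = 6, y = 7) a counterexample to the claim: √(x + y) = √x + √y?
Substituting x = 6, y = 7:
LHS = √(6 + 7) = √(13) ≈ 3.606
RHS = √6 + √7 = √(6) + √(7) ≈ 5.095

Since LHS ≠ RHS, this pair disproves the claim.

Answer: Yes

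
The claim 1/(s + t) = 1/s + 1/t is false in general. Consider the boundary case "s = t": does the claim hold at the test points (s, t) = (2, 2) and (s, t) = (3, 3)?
At (2, 2): LHS = 1/4 ≠ RHS = 1
At (3, 3): LHS = 1/6 ≠ RHS = 2/3

Answer: No, fails at both test points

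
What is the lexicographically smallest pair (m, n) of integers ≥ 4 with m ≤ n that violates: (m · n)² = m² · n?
(m, n) = (4, 4)

Substituting (4, 4) into the claim:
LHS = (4 · 4)² = 256
RHS = 4² · 4 = 64

Since LHS ≠ RHS, this pair disproves the claim, and no lexicographically smaller pair (m ≤ n, integers ≥ 4) does.

For instance (5, 8) is also a counterexample (LHS = 1600, RHS = 200), but it's lexicographically larger.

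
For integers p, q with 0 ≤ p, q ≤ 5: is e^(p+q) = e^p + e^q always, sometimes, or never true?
Never true

The claim fails for every pair in the range. For instance at (p, q) = (0, 0): LHS = 1, RHS = 2.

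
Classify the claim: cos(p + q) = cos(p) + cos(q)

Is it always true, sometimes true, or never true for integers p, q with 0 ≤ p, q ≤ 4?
The claim fails for every pair in the range. For instance at (p, q) = (2, 0): LHS = cos(2) ≈ -0.4161, RHS = cos(2) + 1 ≈ 0.5839.

Answer: Never true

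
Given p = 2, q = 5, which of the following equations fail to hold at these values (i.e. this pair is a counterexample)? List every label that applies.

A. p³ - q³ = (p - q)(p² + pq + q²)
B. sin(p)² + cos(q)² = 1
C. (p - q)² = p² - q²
B, C

Evaluating each claim at the given values:
A. LHS = -117, RHS = -117 → holds here (LHS = RHS)
B. LHS = cos(5)² + sin(2)² ≈ 0.9073, RHS = 1 → fails here (LHS ≠ RHS)
C. LHS = 9, RHS = -21 → fails here (LHS ≠ RHS)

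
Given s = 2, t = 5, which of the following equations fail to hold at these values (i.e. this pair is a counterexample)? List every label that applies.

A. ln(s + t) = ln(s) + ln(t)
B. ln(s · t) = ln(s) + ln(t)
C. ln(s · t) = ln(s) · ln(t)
A, C

Evaluating each claim at the given values:
A. LHS = ln(7) ≈ 1.946, RHS = ln(2) + ln(5) ≈ 2.303 → fails here (LHS ≠ RHS)
B. LHS = ln(10) ≈ 2.303, RHS = ln(2) + ln(5) ≈ 2.303 → holds here (LHS = RHS)
C. LHS = ln(10) ≈ 2.303, RHS = ln(2)·ln(5) ≈ 1.116 → fails here (LHS ≠ RHS)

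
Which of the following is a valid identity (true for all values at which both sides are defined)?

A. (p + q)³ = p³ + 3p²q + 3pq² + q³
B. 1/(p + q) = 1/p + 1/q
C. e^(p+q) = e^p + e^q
A

A: holds — e.g. at (2, 2), both sides equal 64.
B: fails at (5, 5) — LHS = 1/10, RHS = 2/5.
C: fails at (1, 1) — LHS = e^2 ≈ 7.389, RHS = 2·e ≈ 5.437.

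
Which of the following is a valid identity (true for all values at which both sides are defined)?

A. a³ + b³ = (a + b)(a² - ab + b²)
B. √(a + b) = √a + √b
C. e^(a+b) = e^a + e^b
A

A: holds — e.g. at (2, 4), both sides equal 72.
B: fails at (2, 7) — LHS = 3, RHS = √(2) + √(7) ≈ 4.06.
C: fails at (3, 7) — LHS = e^10 ≈ 22026.5, RHS = e^3 + e^7 ≈ 1117.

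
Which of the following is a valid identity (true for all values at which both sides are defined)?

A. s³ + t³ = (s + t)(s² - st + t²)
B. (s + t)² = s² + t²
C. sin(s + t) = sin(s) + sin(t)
A

A: holds — e.g. at (5, 5), both sides equal 250.
B: fails at (2, 5) — LHS = 49, RHS = 29.
C: fails at (1, 2) — LHS = sin(3) ≈ 0.1411, RHS = sin(1) + sin(2) ≈ 1.751.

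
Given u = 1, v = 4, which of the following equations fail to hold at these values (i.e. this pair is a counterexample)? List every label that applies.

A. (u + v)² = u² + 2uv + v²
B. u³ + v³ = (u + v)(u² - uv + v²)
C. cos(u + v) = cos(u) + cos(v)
C

Evaluating each claim at the given values:
A. LHS = 25, RHS = 25 → holds here (LHS = RHS)
B. LHS = 65, RHS = 65 → holds here (LHS = RHS)
C. LHS = cos(5) ≈ 0.2837, RHS = cos(4) + cos(1) ≈ -0.1133 → fails here (LHS ≠ RHS)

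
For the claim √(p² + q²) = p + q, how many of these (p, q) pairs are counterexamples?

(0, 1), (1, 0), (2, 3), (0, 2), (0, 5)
Testing each pair:
(0, 1): LHS = 1, RHS = 1 → satisfies claim
(1, 0): LHS = 1, RHS = 1 → satisfies claim
(2, 3): LHS = √(13) ≈ 3.606, RHS = 5 → counterexample
(0, 2): LHS = 2, RHS = 2 → satisfies claim
(0, 5): LHS = 5, RHS = 5 → satisfies claim

That makes 1 counterexample.

Answer: 1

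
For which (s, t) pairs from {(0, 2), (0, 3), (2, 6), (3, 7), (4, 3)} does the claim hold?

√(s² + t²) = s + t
(0, 2), (0, 3)

Testing each pair:
(0, 2): LHS = 2, RHS = 2 → holds
(0, 3): LHS = 3, RHS = 3 → holds
(2, 6): LHS = 2·√(10) ≈ 6.325, RHS = 8 → fails
(3, 7): LHS = √(58) ≈ 7.616, RHS = 10 → fails
(4, 3): LHS = 5, RHS = 7 → fails

2 of 5 pairs satisfy the claim.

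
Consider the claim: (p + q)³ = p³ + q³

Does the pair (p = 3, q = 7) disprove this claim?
Yes

Substituting p = 3, q = 7:
LHS = (3 + 7)³ = 1000
RHS = 3³ + 7³ = 370

Since LHS ≠ RHS, this pair disproves the claim.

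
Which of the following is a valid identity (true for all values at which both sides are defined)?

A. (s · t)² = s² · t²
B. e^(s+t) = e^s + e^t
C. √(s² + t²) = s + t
A

A: holds — e.g. at (2, 4), both sides equal 64.
B: fails at (1, 5) — LHS = e^6 ≈ 403.4, RHS = e + e^5 ≈ 151.1.
C: fails at (1, 3) — LHS = √(10) ≈ 3.162, RHS = 4.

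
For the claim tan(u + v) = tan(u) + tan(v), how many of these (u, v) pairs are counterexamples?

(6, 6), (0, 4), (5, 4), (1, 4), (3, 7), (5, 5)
5

Testing each pair:
(6, 6): LHS = tan(12) ≈ -0.6359, RHS = 2·tan(6) ≈ -0.582 → counterexample
(0, 4): LHS = tan(4) ≈ 1.158, RHS = tan(4) ≈ 1.158 → satisfies claim
(5, 4): LHS = tan(9) ≈ -0.4523, RHS = tan(5) + tan(4) ≈ -2.223 → counterexample
(1, 4): LHS = tan(5) ≈ -3.381, RHS = tan(4) + tan(1) ≈ 2.715 → counterexample
(3, 7): LHS = tan(10) ≈ 0.6484, RHS = tan(3) + tan(7) ≈ 0.7289 → counterexample
(5, 5): LHS = tan(10) ≈ 0.6484, RHS = 2·tan(5) ≈ -6.761 → counterexample

That makes 5 counterexamples.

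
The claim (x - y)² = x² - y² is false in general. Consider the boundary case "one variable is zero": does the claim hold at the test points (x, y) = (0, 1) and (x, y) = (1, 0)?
Only at (1, 0)

At (0, 1): LHS = 1 ≠ RHS = -1
At (1, 0): LHS = 1, RHS = 1 → equal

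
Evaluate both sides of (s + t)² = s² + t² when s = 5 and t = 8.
LHS = (5 + 8)² = 169
RHS = 5² + 8² = 89

LHS ≠ RHS, so the equation does not hold here.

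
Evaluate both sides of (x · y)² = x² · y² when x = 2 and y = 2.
LHS = (2 · 2)² = 16
RHS = 2² · 2² = 16

LHS = RHS: the two sides agree.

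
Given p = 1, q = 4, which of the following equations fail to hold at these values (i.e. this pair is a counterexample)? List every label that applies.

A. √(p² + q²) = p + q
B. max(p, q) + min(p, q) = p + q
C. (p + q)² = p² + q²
Evaluating each claim at the given values:
A. LHS = √(17) ≈ 4.123, RHS = 5 → fails here (LHS ≠ RHS)
B. LHS = 5, RHS = 5 → holds here (LHS = RHS)
C. LHS = 25, RHS = 17 → fails here (LHS ≠ RHS)

Answer: A, C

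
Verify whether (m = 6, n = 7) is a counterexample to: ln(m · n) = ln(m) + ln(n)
Substituting m = 6, n = 7:
LHS = ln(6 · 7) = ln(42) ≈ 3.738
RHS = ln(6) + ln(7) ≈ 3.738

The sides agree, so this pair does not disprove the claim.

Answer: No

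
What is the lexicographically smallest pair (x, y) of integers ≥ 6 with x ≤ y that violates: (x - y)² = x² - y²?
At (6, 6): both sides equal 0, so it holds there.

Substituting (6, 7) into the claim:
LHS = (6 - 7)² = 1
RHS = 6² - 7² = -13

Since LHS ≠ RHS, this pair disproves the claim, and no lexicographically smaller pair (x ≤ y, integers ≥ 6) does.

For instance (9, 11) is also a counterexample (LHS = 4, RHS = -40), but it's lexicographically larger.

Answer: (x, y) = (6, 7)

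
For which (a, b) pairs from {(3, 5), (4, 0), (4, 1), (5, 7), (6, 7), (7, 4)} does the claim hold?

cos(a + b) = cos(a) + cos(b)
None

Testing each pair:
(3, 5): LHS = cos(8) ≈ -0.1455, RHS = cos(3) + cos(5) ≈ -0.7063 → fails
(4, 0): LHS = cos(4) ≈ -0.6536, RHS = cos(4) + 1 ≈ 0.3464 → fails
(4, 1): LHS = cos(5) ≈ 0.2837, RHS = cos(4) + cos(1) ≈ -0.1133 → fails
(5, 7): LHS = cos(12) ≈ 0.8439, RHS = cos(5) + cos(7) ≈ 1.038 → fails
(6, 7): LHS = cos(13) ≈ 0.9074, RHS = cos(7) + cos(6) ≈ 1.714 → fails
(7, 4): LHS = cos(11) ≈ 0.004426, RHS = cos(4) + cos(7) ≈ 0.1003 → fails

No pair satisfies the claim.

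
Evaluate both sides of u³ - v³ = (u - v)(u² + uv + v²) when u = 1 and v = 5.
LHS = 1³ - 5³ = -124
RHS = (1 - 5)(1² + 1·5 + 5²) = -124

LHS = RHS: the two sides agree.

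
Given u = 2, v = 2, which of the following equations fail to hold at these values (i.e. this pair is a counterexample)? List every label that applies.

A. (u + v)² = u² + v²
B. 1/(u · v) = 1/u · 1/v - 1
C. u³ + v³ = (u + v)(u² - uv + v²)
Evaluating each claim at the given values:
A. LHS = 16, RHS = 8 → fails here (LHS ≠ RHS)
B. LHS = 1/4, RHS = -3/4 → fails here (LHS ≠ RHS)
C. LHS = 16, RHS = 16 → holds here (LHS = RHS)

Answer: A, B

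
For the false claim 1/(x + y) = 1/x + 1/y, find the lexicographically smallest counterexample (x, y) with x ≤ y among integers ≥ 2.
(x, y) = (2, 2)

Substituting (2, 2) into the claim:
LHS = 1/(2 + 2) = 1/4
RHS = 1/2 + 1/2 = 1

Since LHS ≠ RHS, this pair disproves the claim, and no lexicographically smaller pair (x ≤ y, integers ≥ 2) does.

For instance (8, 8) is also a counterexample (LHS = 1/16, RHS = 1/4), but it's lexicographically larger.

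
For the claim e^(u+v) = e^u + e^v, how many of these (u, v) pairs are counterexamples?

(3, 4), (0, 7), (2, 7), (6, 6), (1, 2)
5

Testing each pair:
(3, 4): LHS = e^7 ≈ 1097, RHS = e^3 + e^4 ≈ 74.68 → counterexample
(0, 7): LHS = e^7 ≈ 1097, RHS = 1 + e^7 ≈ 1098 → counterexample
(2, 7): LHS = e^9 ≈ 8103, RHS = e^2 + e^7 ≈ 1104 → counterexample
(6, 6): LHS = e^12 ≈ 162754.8, RHS = 2·e^6 ≈ 806.9 → counterexample
(1, 2): LHS = e^3 ≈ 20.09, RHS = e + e^2 ≈ 10.11 → counterexample

That makes 5 counterexamples.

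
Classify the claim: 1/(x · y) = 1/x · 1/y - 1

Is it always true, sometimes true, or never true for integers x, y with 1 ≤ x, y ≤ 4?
The claim fails for every pair in the range. For instance at (x, y) = (2, 1): LHS = 1/2, RHS = -1/2.

Answer: Never true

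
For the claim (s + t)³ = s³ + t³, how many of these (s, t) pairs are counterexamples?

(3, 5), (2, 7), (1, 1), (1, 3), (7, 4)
5

Testing each pair:
(3, 5): LHS = 512, RHS = 152 → counterexample
(2, 7): LHS = 729, RHS = 351 → counterexample
(1, 1): LHS = 8, RHS = 2 → counterexample
(1, 3): LHS = 64, RHS = 28 → counterexample
(7, 4): LHS = 1331, RHS = 407 → counterexample

That makes 5 counterexamples.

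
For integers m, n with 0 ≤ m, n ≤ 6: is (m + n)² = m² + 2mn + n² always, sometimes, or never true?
The identity holds for every pair in the range. For instance at (m, n) = (5, 3): both sides equal 64.

Answer: Always true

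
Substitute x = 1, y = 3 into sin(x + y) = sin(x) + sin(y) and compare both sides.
LHS = sin(1 + 3) = sin(4) ≈ -0.7568
RHS = sin(1) + sin(3) ≈ 0.9826

LHS ≠ RHS (they differ by about 1.739), so the equation does not hold here.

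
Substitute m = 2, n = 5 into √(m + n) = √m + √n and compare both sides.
LHS = √(2 + 5) = √(7) ≈ 2.646
RHS = √2 + √5 = √(2) + √(5) ≈ 3.65

LHS ≠ RHS (they differ by about 1.005), so the equation does not hold here.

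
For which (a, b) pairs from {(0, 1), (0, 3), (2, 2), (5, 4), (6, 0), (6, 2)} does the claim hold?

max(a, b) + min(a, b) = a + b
All pairs

Testing each pair:
(0, 1): LHS = 1, RHS = 1 → holds
(0, 3): LHS = 3, RHS = 3 → holds
(2, 2): LHS = 4, RHS = 4 → holds
(5, 4): LHS = 9, RHS = 9 → holds
(6, 0): LHS = 6, RHS = 6 → holds
(6, 2): LHS = 8, RHS = 8 → holds

Every pair satisfies the claim.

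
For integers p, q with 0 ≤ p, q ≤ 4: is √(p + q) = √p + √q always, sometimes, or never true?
Sometimes true

It holds at (p, q) = (0, 3) (both sides equal √(3) ≈ 1.732), but fails at (p, q) = (3, 1) (LHS = 2, RHS = 1 + √(3) ≈ 2.732).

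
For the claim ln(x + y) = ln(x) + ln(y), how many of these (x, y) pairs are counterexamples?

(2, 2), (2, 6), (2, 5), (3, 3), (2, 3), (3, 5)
Testing each pair:
(2, 2): LHS = ln(4) ≈ 1.386, RHS = 2·ln(2) ≈ 1.386 → satisfies claim
(2, 6): LHS = ln(8) ≈ 2.079, RHS = ln(2) + ln(6) ≈ 2.485 → counterexample
(2, 5): LHS = ln(7) ≈ 1.946, RHS = ln(2) + ln(5) ≈ 2.303 → counterexample
(3, 3): LHS = ln(6) ≈ 1.792, RHS = 2·ln(3) ≈ 2.197 → counterexample
(2, 3): LHS = ln(5) ≈ 1.609, RHS = ln(2) + ln(3) ≈ 1.792 → counterexample
(3, 5): LHS = ln(8) ≈ 2.079, RHS = ln(3) + ln(5) ≈ 2.708 → counterexample

That makes 5 counterexamples.

Answer: 5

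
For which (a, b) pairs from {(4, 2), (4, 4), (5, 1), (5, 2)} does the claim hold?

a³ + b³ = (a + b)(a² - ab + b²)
Testing each pair:
(4, 2): LHS = 72, RHS = 72 → holds
(4, 4): LHS = 128, RHS = 128 → holds
(5, 1): LHS = 126, RHS = 126 → holds
(5, 2): LHS = 133, RHS = 133 → holds

Every pair satisfies the claim.

Answer: All pairs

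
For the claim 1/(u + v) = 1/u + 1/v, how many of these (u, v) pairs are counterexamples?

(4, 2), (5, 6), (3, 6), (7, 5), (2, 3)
Testing each pair:
(4, 2): LHS = 1/6, RHS = 3/4 → counterexample
(5, 6): LHS = 1/11, RHS = 11/30 → counterexample
(3, 6): LHS = 1/9, RHS = 1/2 → counterexample
(7, 5): LHS = 1/12, RHS = 12/35 → counterexample
(2, 3): LHS = 1/5, RHS = 5/6 → counterexample

That makes 5 counterexamples.

Answer: 5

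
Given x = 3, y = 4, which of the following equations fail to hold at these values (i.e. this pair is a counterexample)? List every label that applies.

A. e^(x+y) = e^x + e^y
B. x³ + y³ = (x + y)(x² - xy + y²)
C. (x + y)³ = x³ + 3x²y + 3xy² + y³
Evaluating each claim at the given values:
A. LHS = e^7 ≈ 1097, RHS = e^3 + e^4 ≈ 74.68 → fails here (LHS ≠ RHS)
B. LHS = 91, RHS = 91 → holds here (LHS = RHS)
C. LHS = 343, RHS = 343 → holds here (LHS = RHS)

Answer: A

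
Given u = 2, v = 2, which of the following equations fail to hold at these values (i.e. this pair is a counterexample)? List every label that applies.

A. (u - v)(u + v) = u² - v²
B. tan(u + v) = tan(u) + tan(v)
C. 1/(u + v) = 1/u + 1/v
B, C

Evaluating each claim at the given values:
A. LHS = 0, RHS = 0 → holds here (LHS = RHS)
B. LHS = tan(4) ≈ 1.158, RHS = 2·tan(2) ≈ -4.37 → fails here (LHS ≠ RHS)
C. LHS = 1/4, RHS = 1 → fails here (LHS ≠ RHS)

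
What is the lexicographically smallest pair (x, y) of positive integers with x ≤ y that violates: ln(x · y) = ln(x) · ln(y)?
At (1, 1): both sides equal 0, so it holds there.

Substituting (1, 2) into the claim:
LHS = ln(1 · 2) = ln(2) ≈ 0.6931
RHS = ln(1) · ln(2) = 0

Since LHS ≠ RHS, this pair disproves the claim, and no lexicographically smaller pair (x ≤ y, positive integers) does.

For instance (1, 3) is also a counterexample (LHS = ln(3) ≈ 1.099, RHS = 0), but it's lexicographically larger.

Answer: (x, y) = (1, 2)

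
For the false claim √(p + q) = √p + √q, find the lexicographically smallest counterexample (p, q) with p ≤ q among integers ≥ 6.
Substituting (6, 6) into the claim:
LHS = √(6 + 6) = 2·√(3) ≈ 3.464
RHS = √6 + √6 = 2·√(6) ≈ 4.899

Since LHS ≠ RHS, this pair disproves the claim, and no lexicographically smaller pair (p ≤ q, integers ≥ 6) does.

For instance (6, 13) is also a counterexample (LHS = √(19) ≈ 4.359, RHS = √(6) + √(13) ≈ 6.055), but it's lexicographically larger.

Answer: (p, q) = (6, 6)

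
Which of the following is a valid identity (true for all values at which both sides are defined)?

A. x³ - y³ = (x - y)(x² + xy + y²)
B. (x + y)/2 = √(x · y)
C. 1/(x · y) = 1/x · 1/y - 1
A

A: holds — e.g. at (4, 5), both sides equal -61.
B: fails at (4, 6) — LHS = 5, RHS = 2·√(6) ≈ 4.899.
C: fails at (1, 2) — LHS = 1/2, RHS = -1/2.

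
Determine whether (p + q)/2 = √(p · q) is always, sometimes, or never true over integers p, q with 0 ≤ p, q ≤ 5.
It holds at (p, q) = (5, 5) (both sides equal 5), but fails at (p, q) = (3, 4) (LHS = 7/2, RHS = 2·√(3) ≈ 3.464).

Answer: Sometimes true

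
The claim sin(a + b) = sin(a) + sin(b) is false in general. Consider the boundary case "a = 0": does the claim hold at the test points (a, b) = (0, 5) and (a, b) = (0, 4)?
Yes, holds at both test points

At (0, 5): LHS = sin(5) ≈ -0.9589, RHS = sin(5) ≈ -0.9589 → equal
At (0, 4): LHS = sin(4) ≈ -0.7568, RHS = sin(4) ≈ -0.7568 → equal

So the claim does hold at both of these boundary points, even though it is not an identity.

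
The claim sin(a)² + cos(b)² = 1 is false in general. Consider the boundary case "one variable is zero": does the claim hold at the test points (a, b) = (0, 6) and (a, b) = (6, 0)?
No, fails at both test points

At (0, 6): LHS = cos(6)² ≈ 0.9219 ≠ RHS = 1
At (6, 0): LHS = sin(6)² + 1 ≈ 1.078 ≠ RHS = 1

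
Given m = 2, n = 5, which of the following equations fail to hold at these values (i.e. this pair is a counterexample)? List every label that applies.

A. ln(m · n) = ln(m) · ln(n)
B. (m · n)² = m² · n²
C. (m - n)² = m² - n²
A, C

Evaluating each claim at the given values:
A. LHS = ln(10) ≈ 2.303, RHS = ln(2)·ln(5) ≈ 1.116 → fails here (LHS ≠ RHS)
B. LHS = 100, RHS = 100 → holds here (LHS = RHS)
C. LHS = 9, RHS = -21 → fails here (LHS ≠ RHS)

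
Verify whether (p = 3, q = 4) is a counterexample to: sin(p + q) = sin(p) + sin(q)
Yes

Substituting p = 3, q = 4:
LHS = sin(3 + 4) = sin(7) ≈ 0.657
RHS = sin(3) + sin(4) ≈ -0.6157

Since LHS ≠ RHS, this pair disproves the claim.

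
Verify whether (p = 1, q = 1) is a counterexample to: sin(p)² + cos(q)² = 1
No

Substituting p = 1, q = 1:
LHS = sin(1)² + cos(1)² = 1
RHS = 1

The sides agree, so this pair does not disprove the claim.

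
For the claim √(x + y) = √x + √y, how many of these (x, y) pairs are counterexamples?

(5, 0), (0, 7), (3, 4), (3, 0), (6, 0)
Testing each pair:
(5, 0): LHS = √(5) ≈ 2.236, RHS = √(5) ≈ 2.236 → satisfies claim
(0, 7): LHS = √(7) ≈ 2.646, RHS = √(7) ≈ 2.646 → satisfies claim
(3, 4): LHS = √(7) ≈ 2.646, RHS = √(3) + 2 ≈ 3.732 → counterexample
(3, 0): LHS = √(3) ≈ 1.732, RHS = √(3) ≈ 1.732 → satisfies claim
(6, 0): LHS = √(6) ≈ 2.449, RHS = √(6) ≈ 2.449 → satisfies claim

That makes 1 counterexample.

Answer: 1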